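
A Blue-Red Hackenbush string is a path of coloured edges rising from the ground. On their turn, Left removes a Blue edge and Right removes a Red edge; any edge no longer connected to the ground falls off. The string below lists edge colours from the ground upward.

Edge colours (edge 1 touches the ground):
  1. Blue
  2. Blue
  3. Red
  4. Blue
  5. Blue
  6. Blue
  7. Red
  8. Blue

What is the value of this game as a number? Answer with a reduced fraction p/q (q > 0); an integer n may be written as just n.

123/64

Build val(s[:k]) for k = 1..8, string s = Blue Blue Red Blue Blue Blue Red Blue.
B: Left { 0 }, Right { ∅ } → simplest 1
BB: Left { 0 1 }, Right { ∅ } → simplest 2
BBR: Left { 0 1 }, Right { 2 } → simplest 3/2
BBRB: Left { 0 1 3/2 }, Right { 2 } → simplest 7/4
BBRBB: Left { 0 1 3/2 7/4 }, Right { 2 } → simplest 15/8
BBRBBB: Left { 0 1 3/2 7/4 15/8 }, Right { 2 } → simplest 31/16
BBRBBBR: Left { 0 1 3/2 7/4 15/8 }, Right { 31/16 2 } → simplest 61/32
BBRBBBRB: Left { 0 1 3/2 7/4 15/8 61/32 }, Right { 31/16 2 } → simplest 123/64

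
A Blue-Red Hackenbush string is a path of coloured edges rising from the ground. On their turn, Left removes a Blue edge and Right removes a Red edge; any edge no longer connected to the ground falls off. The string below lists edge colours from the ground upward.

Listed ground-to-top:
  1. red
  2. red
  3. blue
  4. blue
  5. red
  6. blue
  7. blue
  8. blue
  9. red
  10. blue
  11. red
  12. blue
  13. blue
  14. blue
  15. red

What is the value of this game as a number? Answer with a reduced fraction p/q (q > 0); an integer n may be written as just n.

-10403/8192

step 1: add red to get r; options L={  } R={ 0 } so -1
step 2: add red to get rr; options L={  } R={ -1 0 } so -2
step 3: add blue to get rrb; options L={ -2 } R={ -1 0 } so -3/2
step 4: add blue to get rrbb; options L={ -2 -3/2 } R={ -1 0 } so -5/4
step 5: add red to get rrbbr; options L={ -2 -3/2 } R={ -5/4 -1 0 } so -11/8
step 6: add blue to get rrbbrb; options L={ -2 -3/2 -11/8 } R={ -5/4 -1 0 } so -21/16
step 7: add blue to get rrbbrbb; options L={ -2 -3/2 -11/8 -21/16 } R={ -5/4 -1 0 } so -41/32
step 8: add blue to get rrbbrbbb; options L={ -2 -3/2 -11/8 -21/16 -41/32 } R={ -5/4 -1 0 } so -81/64
step 9: add red to get rrbbrbbbr; options L={ -2 -3/2 -11/8 -21/16 -41/32 } R={ -81/64 -5/4 -1 0 } so -163/128
step 10: add blue to get rrbbrbbbrb; options L={ -2 -3/2 -11/8 -21/16 -41/32 -163/128 } R={ -81/64 -5/4 -1 0 } so -325/256
step 11: add red to get rrbbrbbbrbr; options L={ -2 -3/2 -11/8 -21/16 -41/32 -163/128 } R={ -325/256 -81/64 -5/4 -1 0 } so -651/512
step 12: add blue to get rrbbrbbbrbrb; options L={ -2 -3/2 -11/8 -21/16 -41/32 -163/128 -651/512 } R={ -325/256 -81/64 -5/4 -1 0 } so -1301/1024
step 13: add blue to get rrbbrbbbrbrbb; options L={ -2 -3/2 -11/8 -21/16 -41/32 -163/128 -651/512 -1301/1024 } R={ -325/256 -81/64 -5/4 -1 0 } so -2601/2048
step 14: add blue to get rrbbrbbbrbrbbb; options L={ -2 -3/2 -11/8 -21/16 -41/32 -163/128 -651/512 -1301/1024 -2601/2048 } R={ -325/256 -81/64 -5/4 -1 0 } so -5201/4096
step 15: add red to get rrbbrbbbrbrbbbr; options L={ -2 -3/2 -11/8 -21/16 -41/32 -163/128 -651/512 -1301/1024 -2601/2048 } R={ -5201/4096 -325/256 -81/64 -5/4 -1 0 } so -10403/8192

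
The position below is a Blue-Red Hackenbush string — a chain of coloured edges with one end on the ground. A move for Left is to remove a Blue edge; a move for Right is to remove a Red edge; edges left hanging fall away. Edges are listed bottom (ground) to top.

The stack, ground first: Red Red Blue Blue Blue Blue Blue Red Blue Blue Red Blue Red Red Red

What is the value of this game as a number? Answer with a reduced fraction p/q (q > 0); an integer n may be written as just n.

Prefix values for Red Red Blue Blue Blue Blue Blue Red Blue Blue Red Blue Red Red Red via {L|R} + simplicity:
g(R) = { — | 0 } gives -1
g(RR) = { — | -1, 0 } gives -2
g(RRB) = { -2 | -1, 0 } gives -3/2
g(RRBB) = { -2, -3/2 | -1, 0 } gives -5/4
g(RRBBB) = { -2, -3/2, -5/4 | -1, 0 } gives -9/8
g(RRBBBB) = { -2, -3/2, -5/4, -9/8 | -1, 0 } gives -17/16
g(RRBBBBB) = { -2, -3/2, -5/4, -9/8, -17/16 | -1, 0 } gives -33/32
g(RRBBBBBR) = { -2, -3/2, -5/4, -9/8, -17/16 | -33/32, -1, 0 } gives -67/64
g(RRBBBBBRB) = { -2, -3/2, -5/4, -9/8, -17/16, -67/64 | -33/32, -1, 0 } gives -133/128
g(RRBBBBBRBB) = { -2, -3/2, -5/4, -9/8, -17/16, -67/64, -133/128 | -33/32, -1, 0 } gives -265/256
g(RRBBBBBRBBR) = { -2, -3/2, -5/4, -9/8, -17/16, -67/64, -133/128 | -265/256, -33/32, -1, 0 } gives -531/512
g(RRBBBBBRBBRB) = { -2, -3/2, -5/4, -9/8, -17/16, -67/64, -133/128, -531/512 | -265/256, -33/32, -1, 0 } gives -1061/1024
g(RRBBBBBRBBRBR) = { -2, -3/2, -5/4, -9/8, -17/16, -67/64, -133/128, -531/512 | -1061/1024, -265/256, -33/32, -1, 0 } gives -2123/2048
g(RRBBBBBRBBRBRR) = { -2, -3/2, -5/4, -9/8, -17/16, -67/64, -133/128, -531/512 | -2123/2048, -1061/1024, -265/256, -33/32, -1, 0 } gives -4247/4096
g(RRBBBBBRBBRBRRR) = { -2, -3/2, -5/4, -9/8, -17/16, -67/64, -133/128, -531/512 | -4247/4096, -2123/2048, -1061/1024, -265/256, -33/32, -1, 0 } gives -8495/8192

-8495/8192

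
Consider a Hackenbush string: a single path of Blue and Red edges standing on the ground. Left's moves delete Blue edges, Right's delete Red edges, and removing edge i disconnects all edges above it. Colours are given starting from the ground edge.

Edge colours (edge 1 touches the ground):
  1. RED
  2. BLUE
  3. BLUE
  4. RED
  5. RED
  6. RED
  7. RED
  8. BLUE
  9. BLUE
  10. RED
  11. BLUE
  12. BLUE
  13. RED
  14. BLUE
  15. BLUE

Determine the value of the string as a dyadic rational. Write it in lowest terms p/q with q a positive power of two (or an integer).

-7753/16384

step 1: add RED to get R; options L={  } R={ 0 } so -1
step 2: add BLUE to get RB; options L={ -1 } R={ 0 } so -1/2
step 3: add BLUE to get RBB; options L={ -1, -1/2 } R={ 0 } so -1/4
step 4: add RED to get RBBR; options L={ -1, -1/2 } R={ -1/4, 0 } so -3/8
step 5: add RED to get RBBRR; options L={ -1, -1/2 } R={ -3/8, -1/4, 0 } so -7/16
step 6: add RED to get RBBRRR; options L={ -1, -1/2 } R={ -7/16, -3/8, -1/4, 0 } so -15/32
step 7: add RED to get RBBRRRR; options L={ -1, -1/2 } R={ -15/32, -7/16, -3/8, -1/4, 0 } so -31/64
step 8: add BLUE to get RBBRRRRB; options L={ -1, -1/2, -31/64 } R={ -15/32, -7/16, -3/8, -1/4, 0 } so -61/128
step 9: add BLUE to get RBBRRRRBB; options L={ -1, -1/2, -31/64, -61/128 } R={ -15/32, -7/16, -3/8, -1/4, 0 } so -121/256
step 10: add RED to get RBBRRRRBBR; options L={ -1, -1/2, -31/64, -61/128 } R={ -121/256, -15/32, -7/16, -3/8, -1/4, 0 } so -243/512
step 11: add BLUE to get RBBRRRRBBRB; options L={ -1, -1/2, -31/64, -61/128, -243/512 } R={ -121/256, -15/32, -7/16, -3/8, -1/4, 0 } so -485/1024
step 12: add BLUE to get RBBRRRRBBRBB; options L={ -1, -1/2, -31/64, -61/128, -243/512, -485/1024 } R={ -121/256, -15/32, -7/16, -3/8, -1/4, 0 } so -969/2048
step 13: add RED to get RBBRRRRBBRBBR; options L={ -1, -1/2, -31/64, -61/128, -243/512, -485/1024 } R={ -969/2048, -121/256, -15/32, -7/16, -3/8, -1/4, 0 } so -1939/4096
step 14: add BLUE to get RBBRRRRBBRBBRB; options L={ -1, -1/2, -31/64, -61/128, -243/512, -485/1024, -1939/4096 } R={ -969/2048, -121/256, -15/32, -7/16, -3/8, -1/4, 0 } so -3877/8192
step 15: add BLUE to get RBBRRRRBBRBBRBB; options L={ -1, -1/2, -31/64, -61/128, -243/512, -485/1024, -1939/4096, -3877/8192 } R={ -969/2048, -121/256, -15/32, -7/16, -3/8, -1/4, 0 } so -7753/16384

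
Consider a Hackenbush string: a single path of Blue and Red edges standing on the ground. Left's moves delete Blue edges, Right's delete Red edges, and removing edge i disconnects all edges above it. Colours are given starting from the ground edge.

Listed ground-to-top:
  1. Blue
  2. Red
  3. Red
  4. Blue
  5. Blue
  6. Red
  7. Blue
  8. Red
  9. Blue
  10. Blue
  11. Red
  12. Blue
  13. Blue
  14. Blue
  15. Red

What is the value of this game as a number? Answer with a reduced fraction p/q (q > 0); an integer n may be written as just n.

6877/16384

edge 1 of 15 (Blue): { 0 |  } = 1
edge 2 of 15 (Red): { 0 | 1 } = 1/2
edge 3 of 15 (Red): { 0 | 1/2,1 } = 1/4
edge 4 of 15 (Blue): { 0,1/4 | 1/2,1 } = 3/8
edge 5 of 15 (Blue): { 0,1/4,3/8 | 1/2,1 } = 7/16
edge 6 of 15 (Red): { 0,1/4,3/8 | 7/16,1/2,1 } = 13/32
edge 7 of 15 (Blue): { 0,1/4,3/8,13/32 | 7/16,1/2,1 } = 27/64
edge 8 of 15 (Red): { 0,1/4,3/8,13/32 | 27/64,7/16,1/2,1 } = 53/128
edge 9 of 15 (Blue): { 0,1/4,3/8,13/32,53/128 | 27/64,7/16,1/2,1 } = 107/256
edge 10 of 15 (Blue): { 0,1/4,3/8,13/32,53/128,107/256 | 27/64,7/16,1/2,1 } = 215/512
edge 11 of 15 (Red): { 0,1/4,3/8,13/32,53/128,107/256 | 215/512,27/64,7/16,1/2,1 } = 429/1024
edge 12 of 15 (Blue): { 0,1/4,3/8,13/32,53/128,107/256,429/1024 | 215/512,27/64,7/16,1/2,1 } = 859/2048
edge 13 of 15 (Blue): { 0,1/4,3/8,13/32,53/128,107/256,429/1024,859/2048 | 215/512,27/64,7/16,1/2,1 } = 1719/4096
edge 14 of 15 (Blue): { 0,1/4,3/8,13/32,53/128,107/256,429/1024,859/2048,1719/4096 | 215/512,27/64,7/16,1/2,1 } = 3439/8192
edge 15 of 15 (Red): { 0,1/4,3/8,13/32,53/128,107/256,429/1024,859/2048,1719/4096 | 3439/8192,215/512,27/64,7/16,1/2,1 } = 6877/16384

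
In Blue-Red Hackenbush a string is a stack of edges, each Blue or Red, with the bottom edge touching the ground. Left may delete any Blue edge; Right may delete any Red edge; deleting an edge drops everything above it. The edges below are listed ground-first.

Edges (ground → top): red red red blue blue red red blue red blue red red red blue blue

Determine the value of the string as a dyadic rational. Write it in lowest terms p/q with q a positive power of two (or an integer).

-9913/4096

Prefix values for red red red blue blue red red blue red blue red red red blue blue via {L|R} + simplicity:
r: Left { (no moves) }, Right { 0 } -> simplest -1
rr: Left { (no moves) }, Right { -1 0 } -> simplest -2
rrr: Left { (no moves) }, Right { -2 -1 0 } -> simplest -3
rrrb: Left { -3 }, Right { -2 -1 0 } -> simplest -5/2
rrrbb: Left { -3 -5/2 }, Right { -2 -1 0 } -> simplest -9/4
rrrbbr: Left { -3 -5/2 }, Right { -9/4 -2 -1 0 } -> simplest -19/8
rrrbbrr: Left { -3 -5/2 }, Right { -19/8 -9/4 -2 -1 0 } -> simplest -39/16
rrrbbrrb: Left { -3 -5/2 -39/16 }, Right { -19/8 -9/4 -2 -1 0 } -> simplest -77/32
rrrbbrrbr: Left { -3 -5/2 -39/16 }, Right { -77/32 -19/8 -9/4 -2 -1 0 } -> simplest -155/64
rrrbbrrbrb: Left { -3 -5/2 -39/16 -155/64 }, Right { -77/32 -19/8 -9/4 -2 -1 0 } -> simplest -309/128
rrrbbrrbrbr: Left { -3 -5/2 -39/16 -155/64 }, Right { -309/128 -77/32 -19/8 -9/4 -2 -1 0 } -> simplest -619/256
rrrbbrrbrbrr: Left { -3 -5/2 -39/16 -155/64 }, Right { -619/256 -309/128 -77/32 -19/8 -9/4 -2 -1 0 } -> simplest -1239/512
rrrbbrrbrbrrr: Left { -3 -5/2 -39/16 -155/64 }, Right { -1239/512 -619/256 -309/128 -77/32 -19/8 -9/4 -2 -1 0 } -> simplest -2479/1024
rrrbbrrbrbrrrb: Left { -3 -5/2 -39/16 -155/64 -2479/1024 }, Right { -1239/512 -619/256 -309/128 -77/32 -19/8 -9/4 -2 -1 0 } -> simplest -4957/2048
rrrbbrrbrbrrrbb: Left { -3 -5/2 -39/16 -155/64 -2479/1024 -4957/2048 }, Right { -1239/512 -619/256 -309/128 -77/32 -19/8 -9/4 -2 -1 0 } -> simplest -9913/4096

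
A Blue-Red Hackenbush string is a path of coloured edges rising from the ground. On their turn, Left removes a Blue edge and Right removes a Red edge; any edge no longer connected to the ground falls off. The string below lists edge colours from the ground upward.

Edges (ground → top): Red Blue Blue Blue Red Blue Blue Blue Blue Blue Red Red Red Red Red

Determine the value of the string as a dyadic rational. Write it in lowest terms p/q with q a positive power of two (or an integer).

R: Left { (no moves) }, Right { 0 } -> simplest -1
RB: Left { -1 }, Right { 0 } -> simplest -1/2
RBB: Left { -1 -1/2 }, Right { 0 } -> simplest -1/4
RBBB: Left { -1 -1/2 -1/4 }, Right { 0 } -> simplest -1/8
RBBBR: Left { -1 -1/2 -1/4 }, Right { -1/8 0 } -> simplest -3/16
RBBBRB: Left { -1 -1/2 -1/4 -3/16 }, Right { -1/8 0 } -> simplest -5/32
RBBBRBB: Left { -1 -1/2 -1/4 -3/16 -5/32 }, Right { -1/8 0 } -> simplest -9/64
RBBBRBBB: Left { -1 -1/2 -1/4 -3/16 -5/32 -9/64 }, Right { -1/8 0 } -> simplest -17/128
RBBBRBBBB: Left { -1 -1/2 -1/4 -3/16 -5/32 -9/64 -17/128 }, Right { -1/8 0 } -> simplest -33/256
RBBBRBBBBB: Left { -1 -1/2 -1/4 -3/16 -5/32 -9/64 -17/128 -33/256 }, Right { -1/8 0 } -> simplest -65/512
RBBBRBBBBBR: Left { -1 -1/2 -1/4 -3/16 -5/32 -9/64 -17/128 -33/256 }, Right { -65/512 -1/8 0 } -> simplest -131/1024
RBBBRBBBBBRR: Left { -1 -1/2 -1/4 -3/16 -5/32 -9/64 -17/128 -33/256 }, Right { -131/1024 -65/512 -1/8 0 } -> simplest -263/2048
RBBBRBBBBBRRR: Left { -1 -1/2 -1/4 -3/16 -5/32 -9/64 -17/128 -33/256 }, Right { -263/2048 -131/1024 -65/512 -1/8 0 } -> simplest -527/4096
RBBBRBBBBBRRRR: Left { -1 -1/2 -1/4 -3/16 -5/32 -9/64 -17/128 -33/256 }, Right { -527/4096 -263/2048 -131/1024 -65/512 -1/8 0 } -> simplest -1055/8192
RBBBRBBBBBRRRRR: Left { -1 -1/2 -1/4 -3/16 -5/32 -9/64 -17/128 -33/256 }, Right { -1055/8192 -527/4096 -263/2048 -131/1024 -65/512 -1/8 0 } -> simplest -2111/16384

-2111/16384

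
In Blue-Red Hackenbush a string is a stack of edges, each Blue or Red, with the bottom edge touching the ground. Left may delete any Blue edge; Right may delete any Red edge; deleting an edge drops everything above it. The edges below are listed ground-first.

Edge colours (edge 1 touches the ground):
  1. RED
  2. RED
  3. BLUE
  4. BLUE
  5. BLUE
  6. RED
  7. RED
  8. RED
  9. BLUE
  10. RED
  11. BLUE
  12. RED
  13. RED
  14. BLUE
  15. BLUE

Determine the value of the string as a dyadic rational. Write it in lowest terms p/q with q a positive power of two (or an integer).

-10073/8192

1 of 15 · R · max L −∞ · min R 0 = -1
2 of 15 · RR · max L −∞ · min R -1 = -2
3 of 15 · RRB · max L -2 · min R -1 = -3/2
4 of 15 · RRBB · max L -3/2 · min R -1 = -5/4
5 of 15 · RRBBB · max L -5/4 · min R -1 = -9/8
6 of 15 · RRBBBR · max L -5/4 · min R -9/8 = -19/16
7 of 15 · RRBBBRR · max L -5/4 · min R -19/16 = -39/32
8 of 15 · RRBBBRRR · max L -5/4 · min R -39/32 = -79/64
9 of 15 · RRBBBRRRB · max L -79/64 · min R -39/32 = -157/128
10 of 15 · RRBBBRRRBR · max L -79/64 · min R -157/128 = -315/256
11 of 15 · RRBBBRRRBRB · max L -315/256 · min R -157/128 = -629/512
12 of 15 · RRBBBRRRBRBR · max L -315/256 · min R -629/512 = -1259/1024
13 of 15 · RRBBBRRRBRBRR · max L -315/256 · min R -1259/1024 = -2519/2048
14 of 15 · RRBBBRRRBRBRRB · max L -2519/2048 · min R -1259/1024 = -5037/4096
15 of 15 · RRBBBRRRBRBRRBB · max L -5037/4096 · min R -1259/1024 = -10073/8192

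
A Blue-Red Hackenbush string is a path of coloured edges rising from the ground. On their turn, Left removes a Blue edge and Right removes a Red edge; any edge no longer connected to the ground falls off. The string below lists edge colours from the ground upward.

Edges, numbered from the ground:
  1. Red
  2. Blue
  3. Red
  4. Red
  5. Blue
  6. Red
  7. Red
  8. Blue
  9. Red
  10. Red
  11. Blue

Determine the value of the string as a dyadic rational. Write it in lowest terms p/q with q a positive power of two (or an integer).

-877/1024

Build v(s[:k]) for k = 1..11, string s = Red Blue Red Red Blue Red Red Blue Red Red Blue.
step 1: add Red to get R; options L={ (no moves) } R={ 0 } ⇒ -1
step 2: add Blue to get RB; options L={ -1 } R={ 0 } ⇒ -1/2
step 3: add Red to get RBR; options L={ -1 } R={ -1/2,0 } ⇒ -3/4
step 4: add Red to get RBRR; options L={ -1 } R={ -3/4,-1/2,0 } ⇒ -7/8
step 5: add Blue to get RBRRB; options L={ -1,-7/8 } R={ -3/4,-1/2,0 } ⇒ -13/16
step 6: add Red to get RBRRBR; options L={ -1,-7/8 } R={ -13/16,-3/4,-1/2,0 } ⇒ -27/32
step 7: add Red to get RBRRBRR; options L={ -1,-7/8 } R={ -27/32,-13/16,-3/4,-1/2,0 } ⇒ -55/64
step 8: add Blue to get RBRRBRRB; options L={ -1,-7/8,-55/64 } R={ -27/32,-13/16,-3/4,-1/2,0 } ⇒ -109/128
step 9: add Red to get RBRRBRRBR; options L={ -1,-7/8,-55/64 } R={ -109/128,-27/32,-13/16,-3/4,-1/2,0 } ⇒ -219/256
step 10: add Red to get RBRRBRRBRR; options L={ -1,-7/8,-55/64 } R={ -219/256,-109/128,-27/32,-13/16,-3/4,-1/2,0 } ⇒ -439/512
step 11: add Blue to get RBRRBRRBRRB; options L={ -1,-7/8,-55/64,-439/512 } R={ -219/256,-109/128,-27/32,-13/16,-3/4,-1/2,0 } ⇒ -877/1024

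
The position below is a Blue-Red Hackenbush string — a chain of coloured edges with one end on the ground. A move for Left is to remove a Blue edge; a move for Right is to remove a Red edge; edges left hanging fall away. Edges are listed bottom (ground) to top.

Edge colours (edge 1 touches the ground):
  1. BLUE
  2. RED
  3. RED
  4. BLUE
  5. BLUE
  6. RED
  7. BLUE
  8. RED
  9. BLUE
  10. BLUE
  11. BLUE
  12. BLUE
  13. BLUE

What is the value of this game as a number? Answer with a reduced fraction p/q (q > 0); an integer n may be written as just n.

g_1 [B]  L=[0]  R=[none]  gives 1
g_2 [BR]  L=[0]  R=[1]  gives 1/2
g_3 [BRR]  L=[0]  R=[1/2,1]  gives 1/4
g_4 [BRRB]  L=[0,1/4]  R=[1/2,1]  gives 3/8
g_5 [BRRBB]  L=[0,1/4,3/8]  R=[1/2,1]  gives 7/16
g_6 [BRRBBR]  L=[0,1/4,3/8]  R=[7/16,1/2,1]  gives 13/32
g_7 [BRRBBRB]  L=[0,1/4,3/8,13/32]  R=[7/16,1/2,1]  gives 27/64
g_8 [BRRBBRBR]  L=[0,1/4,3/8,13/32]  R=[27/64,7/16,1/2,1]  gives 53/128
g_9 [BRRBBRBRB]  L=[0,1/4,3/8,13/32,53/128]  R=[27/64,7/16,1/2,1]  gives 107/256
g_10 [BRRBBRBRBB]  L=[0,1/4,3/8,13/32,53/128,107/256]  R=[27/64,7/16,1/2,1]  gives 215/512
g_11 [BRRBBRBRBBB]  L=[0,1/4,3/8,13/32,53/128,107/256,215/512]  R=[27/64,7/16,1/2,1]  gives 431/1024
g_12 [BRRBBRBRBBBB]  L=[0,1/4,3/8,13/32,53/128,107/256,215/512,431/1024]  R=[27/64,7/16,1/2,1]  gives 863/2048
g_13 [BRRBBRBRBBBBB]  L=[0,1/4,3/8,13/32,53/128,107/256,215/512,431/1024,863/2048]  R=[27/64,7/16,1/2,1]  gives 1727/4096

1727/4096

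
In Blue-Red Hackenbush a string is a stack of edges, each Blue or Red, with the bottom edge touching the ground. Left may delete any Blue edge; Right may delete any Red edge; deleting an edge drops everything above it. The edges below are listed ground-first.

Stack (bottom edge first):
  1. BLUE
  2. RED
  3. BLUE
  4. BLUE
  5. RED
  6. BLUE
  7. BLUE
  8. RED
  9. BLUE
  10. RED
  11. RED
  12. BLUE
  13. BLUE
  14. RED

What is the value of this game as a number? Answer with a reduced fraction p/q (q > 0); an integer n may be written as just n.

val_1 [B]  L=[0]  R=[]  = 1
val_2 [BR]  L=[0]  R=[1]  = 1/2
val_3 [BRB]  L=[0,1/2]  R=[1]  = 3/4
val_4 [BRBB]  L=[0,1/2,3/4]  R=[1]  = 7/8
val_5 [BRBBR]  L=[0,1/2,3/4]  R=[7/8,1]  = 13/16
val_6 [BRBBRB]  L=[0,1/2,3/4,13/16]  R=[7/8,1]  = 27/32
val_7 [BRBBRBB]  L=[0,1/2,3/4,13/16,27/32]  R=[7/8,1]  = 55/64
val_8 [BRBBRBBR]  L=[0,1/2,3/4,13/16,27/32]  R=[55/64,7/8,1]  = 109/128
val_9 [BRBBRBBRB]  L=[0,1/2,3/4,13/16,27/32,109/128]  R=[55/64,7/8,1]  = 219/256
val_10 [BRBBRBBRBR]  L=[0,1/2,3/4,13/16,27/32,109/128]  R=[219/256,55/64,7/8,1]  = 437/512
val_11 [BRBBRBBRBRR]  L=[0,1/2,3/4,13/16,27/32,109/128]  R=[437/512,219/256,55/64,7/8,1]  = 873/1024
val_12 [BRBBRBBRBRRB]  L=[0,1/2,3/4,13/16,27/32,109/128,873/1024]  R=[437/512,219/256,55/64,7/8,1]  = 1747/2048
val_13 [BRBBRBBRBRRBB]  L=[0,1/2,3/4,13/16,27/32,109/128,873/1024,1747/2048]  R=[437/512,219/256,55/64,7/8,1]  = 3495/4096
val_14 [BRBBRBBRBRRBBR]  L=[0,1/2,3/4,13/16,27/32,109/128,873/1024,1747/2048]  R=[3495/4096,437/512,219/256,55/64,7/8,1]  = 6989/8192

6989/8192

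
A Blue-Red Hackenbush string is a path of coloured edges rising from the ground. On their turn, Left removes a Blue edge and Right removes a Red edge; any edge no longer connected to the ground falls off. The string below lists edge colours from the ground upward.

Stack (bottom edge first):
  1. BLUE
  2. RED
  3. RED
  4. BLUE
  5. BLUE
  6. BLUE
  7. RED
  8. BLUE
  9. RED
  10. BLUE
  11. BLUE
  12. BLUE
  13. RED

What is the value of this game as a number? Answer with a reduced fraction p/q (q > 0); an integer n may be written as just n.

1885/4096

Build value(s[:k]) for k = 1..13, string s = BLUE RED RED BLUE BLUE BLUE RED BLUE RED BLUE BLUE BLUE RED.
B: Left { 0 }, Right { ∅ } gives simplest 1
BR: Left { 0 }, Right { 1 } gives simplest 1/2
BRR: Left { 0 }, Right { 1/2 1 } gives simplest 1/4
BRRB: Left { 0 1/4 }, Right { 1/2 1 } gives simplest 3/8
BRRBB: Left { 0 1/4 3/8 }, Right { 1/2 1 } gives simplest 7/16
BRRBBB: Left { 0 1/4 3/8 7/16 }, Right { 1/2 1 } gives simplest 15/32
BRRBBBR: Left { 0 1/4 3/8 7/16 }, Right { 15/32 1/2 1 } gives simplest 29/64
BRRBBBRB: Left { 0 1/4 3/8 7/16 29/64 }, Right { 15/32 1/2 1 } gives simplest 59/128
BRRBBBRBR: Left { 0 1/4 3/8 7/16 29/64 }, Right { 59/128 15/32 1/2 1 } gives simplest 117/256
BRRBBBRBRB: Left { 0 1/4 3/8 7/16 29/64 117/256 }, Right { 59/128 15/32 1/2 1 } gives simplest 235/512
BRRBBBRBRBB: Left { 0 1/4 3/8 7/16 29/64 117/256 235/512 }, Right { 59/128 15/32 1/2 1 } gives simplest 471/1024
BRRBBBRBRBBB: Left { 0 1/4 3/8 7/16 29/64 117/256 235/512 471/1024 }, Right { 59/128 15/32 1/2 1 } gives simplest 943/2048
BRRBBBRBRBBBR: Left { 0 1/4 3/8 7/16 29/64 117/256 235/512 471/1024 }, Right { 943/2048 59/128 15/32 1/2 1 } gives simplest 1885/4096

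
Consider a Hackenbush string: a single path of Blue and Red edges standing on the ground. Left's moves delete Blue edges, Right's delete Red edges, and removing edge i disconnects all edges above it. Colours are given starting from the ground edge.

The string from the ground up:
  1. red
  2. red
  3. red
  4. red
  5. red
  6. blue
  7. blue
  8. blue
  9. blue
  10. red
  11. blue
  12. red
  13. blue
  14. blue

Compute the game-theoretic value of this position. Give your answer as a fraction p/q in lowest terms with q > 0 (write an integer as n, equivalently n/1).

step 1: add red to get r; options L={ (no moves) } R={ 0 } — -1
step 2: add red to get rr; options L={ (no moves) } R={ -1,0 } — -2
step 3: add red to get rrr; options L={ (no moves) } R={ -2,-1,0 } — -3
step 4: add red to get rrrr; options L={ (no moves) } R={ -3,-2,-1,0 } — -4
step 5: add red to get rrrrr; options L={ (no moves) } R={ -4,-3,-2,-1,0 } — -5
step 6: add blue to get rrrrrb; options L={ -5 } R={ -4,-3,-2,-1,0 } — -9/2
step 7: add blue to get rrrrrbb; options L={ -5,-9/2 } R={ -4,-3,-2,-1,0 } — -17/4
step 8: add blue to get rrrrrbbb; options L={ -5,-9/2,-17/4 } R={ -4,-3,-2,-1,0 } — -33/8
step 9: add blue to get rrrrrbbbb; options L={ -5,-9/2,-17/4,-33/8 } R={ -4,-3,-2,-1,0 } — -65/16
step 10: add red to get rrrrrbbbbr; options L={ -5,-9/2,-17/4,-33/8 } R={ -65/16,-4,-3,-2,-1,0 } — -131/32
step 11: add blue to get rrrrrbbbbrb; options L={ -5,-9/2,-17/4,-33/8,-131/32 } R={ -65/16,-4,-3,-2,-1,0 } — -261/64
step 12: add red to get rrrrrbbbbrbr; options L={ -5,-9/2,-17/4,-33/8,-131/32 } R={ -261/64,-65/16,-4,-3,-2,-1,0 } — -523/128
step 13: add blue to get rrrrrbbbbrbrb; options L={ -5,-9/2,-17/4,-33/8,-131/32,-523/128 } R={ -261/64,-65/16,-4,-3,-2,-1,0 } — -1045/256
step 14: add blue to get rrrrrbbbbrbrbb; options L={ -5,-9/2,-17/4,-33/8,-131/32,-523/128,-1045/256 } R={ -261/64,-65/16,-4,-3,-2,-1,0 } — -2089/512

-2089/512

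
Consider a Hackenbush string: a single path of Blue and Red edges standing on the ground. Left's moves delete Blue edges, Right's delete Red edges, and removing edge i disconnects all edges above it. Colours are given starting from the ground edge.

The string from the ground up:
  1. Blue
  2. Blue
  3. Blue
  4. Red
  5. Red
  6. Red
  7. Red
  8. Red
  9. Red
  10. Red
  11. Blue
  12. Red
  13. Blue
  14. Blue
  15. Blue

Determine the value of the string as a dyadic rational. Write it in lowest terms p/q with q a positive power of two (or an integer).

Recurse on prefixes of the 15-edge string Blue Blue Blue Red Red Red Red Red Red Red Blue Red Blue Blue Blue:
step 1: add Blue to get B; options L={ 0 } R={ · } => 1
step 2: add Blue to get BB; options L={ 0, 1 } R={ · } => 2
step 3: add Blue to get BBB; options L={ 0, 1, 2 } R={ · } => 3
step 4: add Red to get BBBR; options L={ 0, 1, 2 } R={ 3 } => 5/2
step 5: add Red to get BBBRR; options L={ 0, 1, 2 } R={ 5/2, 3 } => 9/4
step 6: add Red to get BBBRRR; options L={ 0, 1, 2 } R={ 9/4, 5/2, 3 } => 17/8
step 7: add Red to get BBBRRRR; options L={ 0, 1, 2 } R={ 17/8, 9/4, 5/2, 3 } => 33/16
step 8: add Red to get BBBRRRRR; options L={ 0, 1, 2 } R={ 33/16, 17/8, 9/4, 5/2, 3 } => 65/32
step 9: add Red to get BBBRRRRRR; options L={ 0, 1, 2 } R={ 65/32, 33/16, 17/8, 9/4, 5/2, 3 } => 129/64
step 10: add Red to get BBBRRRRRRR; options L={ 0, 1, 2 } R={ 129/64, 65/32, 33/16, 17/8, 9/4, 5/2, 3 } => 257/128
step 11: add Blue to get BBBRRRRRRRB; options L={ 0, 1, 2, 257/128 } R={ 129/64, 65/32, 33/16, 17/8, 9/4, 5/2, 3 } => 515/256
step 12: add Red to get BBBRRRRRRRBR; options L={ 0, 1, 2, 257/128 } R={ 515/256, 129/64, 65/32, 33/16, 17/8, 9/4, 5/2, 3 } => 1029/512
step 13: add Blue to get BBBRRRRRRRBRB; options L={ 0, 1, 2, 257/128, 1029/512 } R={ 515/256, 129/64, 65/32, 33/16, 17/8, 9/4, 5/2, 3 } => 2059/1024
step 14: add Blue to get BBBRRRRRRRBRBB; options L={ 0, 1, 2, 257/128, 1029/512, 2059/1024 } R={ 515/256, 129/64, 65/32, 33/16, 17/8, 9/4, 5/2, 3 } => 4119/2048
step 15: add Blue to get BBBRRRRRRRBRBBB; options L={ 0, 1, 2, 257/128, 1029/512, 2059/1024, 4119/2048 } R={ 515/256, 129/64, 65/32, 33/16, 17/8, 9/4, 5/2, 3 } => 8239/4096

8239/4096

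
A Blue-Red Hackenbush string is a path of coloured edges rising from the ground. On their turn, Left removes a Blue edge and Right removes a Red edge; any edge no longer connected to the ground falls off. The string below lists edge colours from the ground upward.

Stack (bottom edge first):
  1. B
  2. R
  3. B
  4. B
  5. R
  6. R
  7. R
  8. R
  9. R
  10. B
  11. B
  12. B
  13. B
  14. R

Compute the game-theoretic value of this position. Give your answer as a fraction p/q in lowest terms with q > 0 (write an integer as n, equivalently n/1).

edge 1 of 14 (B): { 0 |  } ⇒ 1
edge 2 of 14 (R): { 0 | 1 } ⇒ 1/2
edge 3 of 14 (B): { 0 1/2 | 1 } ⇒ 3/4
edge 4 of 14 (B): { 0 1/2 3/4 | 1 } ⇒ 7/8
edge 5 of 14 (R): { 0 1/2 3/4 | 7/8 1 } ⇒ 13/16
edge 6 of 14 (R): { 0 1/2 3/4 | 13/16 7/8 1 } ⇒ 25/32
edge 7 of 14 (R): { 0 1/2 3/4 | 25/32 13/16 7/8 1 } ⇒ 49/64
edge 8 of 14 (R): { 0 1/2 3/4 | 49/64 25/32 13/16 7/8 1 } ⇒ 97/128
edge 9 of 14 (R): { 0 1/2 3/4 | 97/128 49/64 25/32 13/16 7/8 1 } ⇒ 193/256
edge 10 of 14 (B): { 0 1/2 3/4 193/256 | 97/128 49/64 25/32 13/16 7/8 1 } ⇒ 387/512
edge 11 of 14 (B): { 0 1/2 3/4 193/256 387/512 | 97/128 49/64 25/32 13/16 7/8 1 } ⇒ 775/1024
edge 12 of 14 (B): { 0 1/2 3/4 193/256 387/512 775/1024 | 97/128 49/64 25/32 13/16 7/8 1 } ⇒ 1551/2048
edge 13 of 14 (B): { 0 1/2 3/4 193/256 387/512 775/1024 1551/2048 | 97/128 49/64 25/32 13/16 7/8 1 } ⇒ 3103/4096
edge 14 of 14 (R): { 0 1/2 3/4 193/256 387/512 775/1024 1551/2048 | 3103/4096 97/128 49/64 25/32 13/16 7/8 1 } ⇒ 6205/8192

6205/8192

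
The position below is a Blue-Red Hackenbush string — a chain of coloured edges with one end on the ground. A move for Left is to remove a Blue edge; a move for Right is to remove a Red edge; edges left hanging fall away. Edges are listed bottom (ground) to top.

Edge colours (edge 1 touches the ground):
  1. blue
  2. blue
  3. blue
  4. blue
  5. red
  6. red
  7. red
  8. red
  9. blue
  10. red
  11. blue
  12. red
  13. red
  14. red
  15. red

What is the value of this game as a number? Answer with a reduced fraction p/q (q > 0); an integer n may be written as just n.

6305/2048

1 of 15 · b · max L 0 · min R +∞ = 1
2 of 15 · bb · max L 1 · min R +∞ = 2
3 of 15 · bbb · max L 2 · min R +∞ = 3
4 of 15 · bbbb · max L 3 · min R +∞ = 4
5 of 15 · bbbbr · max L 3 · min R 4 = 7/2
6 of 15 · bbbbrr · max L 3 · min R 7/2 = 13/4
7 of 15 · bbbbrrr · max L 3 · min R 13/4 = 25/8
8 of 15 · bbbbrrrr · max L 3 · min R 25/8 = 49/16
9 of 15 · bbbbrrrrb · max L 49/16 · min R 25/8 = 99/32
10 of 15 · bbbbrrrrbr · max L 49/16 · min R 99/32 = 197/64
11 of 15 · bbbbrrrrbrb · max L 197/64 · min R 99/32 = 395/128
12 of 15 · bbbbrrrrbrbr · max L 197/64 · min R 395/128 = 789/256
13 of 15 · bbbbrrrrbrbrr · max L 197/64 · min R 789/256 = 1577/512
14 of 15 · bbbbrrrrbrbrrr · max L 197/64 · min R 1577/512 = 3153/1024
15 of 15 · bbbbrrrrbrbrrrr · max L 197/64 · min R 3153/1024 = 6305/2048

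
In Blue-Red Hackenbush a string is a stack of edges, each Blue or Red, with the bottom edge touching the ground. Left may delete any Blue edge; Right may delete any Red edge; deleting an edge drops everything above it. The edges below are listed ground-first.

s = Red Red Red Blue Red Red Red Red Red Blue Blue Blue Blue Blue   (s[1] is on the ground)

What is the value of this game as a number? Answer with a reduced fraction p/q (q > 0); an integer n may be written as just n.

-6081/2048

Build val(s[:k]) for k = 1..14, string s = Red Red Red Blue Red Red Red Red Red Blue Blue Blue Blue Blue.
edge 1 of 14 (Red): { ∅ | 0 } → -1
edge 2 of 14 (Red): { ∅ | -1; 0 } → -2
edge 3 of 14 (Red): { ∅ | -2; -1; 0 } → -3
edge 4 of 14 (Blue): { -3 | -2; -1; 0 } → -5/2
edge 5 of 14 (Red): { -3 | -5/2; -2; -1; 0 } → -11/4
edge 6 of 14 (Red): { -3 | -11/4; -5/2; -2; -1; 0 } → -23/8
edge 7 of 14 (Red): { -3 | -23/8; -11/4; -5/2; -2; -1; 0 } → -47/16
edge 8 of 14 (Red): { -3 | -47/16; -23/8; -11/4; -5/2; -2; -1; 0 } → -95/32
edge 9 of 14 (Red): { -3 | -95/32; -47/16; -23/8; -11/4; -5/2; -2; -1; 0 } → -191/64
edge 10 of 14 (Blue): { -3; -191/64 | -95/32; -47/16; -23/8; -11/4; -5/2; -2; -1; 0 } → -381/128
edge 11 of 14 (Blue): { -3; -191/64; -381/128 | -95/32; -47/16; -23/8; -11/4; -5/2; -2; -1; 0 } → -761/256
edge 12 of 14 (Blue): { -3; -191/64; -381/128; -761/256 | -95/32; -47/16; -23/8; -11/4; -5/2; -2; -1; 0 } → -1521/512
edge 13 of 14 (Blue): { -3; -191/64; -381/128; -761/256; -1521/512 | -95/32; -47/16; -23/8; -11/4; -5/2; -2; -1; 0 } → -3041/1024
edge 14 of 14 (Blue): { -3; -191/64; -381/128; -761/256; -1521/512; -3041/1024 | -95/32; -47/16; -23/8; -11/4; -5/2; -2; -1; 0 } → -6081/2048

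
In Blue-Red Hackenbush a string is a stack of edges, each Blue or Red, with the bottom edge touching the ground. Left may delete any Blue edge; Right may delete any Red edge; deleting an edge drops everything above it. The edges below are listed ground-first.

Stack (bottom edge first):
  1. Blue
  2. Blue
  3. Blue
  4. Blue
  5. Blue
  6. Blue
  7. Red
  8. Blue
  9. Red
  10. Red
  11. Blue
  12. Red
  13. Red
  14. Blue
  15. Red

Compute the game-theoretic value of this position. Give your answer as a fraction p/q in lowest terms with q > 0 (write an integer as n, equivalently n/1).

G_1 [B]  L=[0]  R=[—]  — 1
G_2 [BB]  L=[0,1]  R=[—]  — 2
G_3 [BBB]  L=[0,1,2]  R=[—]  — 3
G_4 [BBBB]  L=[0,1,2,3]  R=[—]  — 4
G_5 [BBBBB]  L=[0,1,2,3,4]  R=[—]  — 5
G_6 [BBBBBB]  L=[0,1,2,3,4,5]  R=[—]  — 6
G_7 [BBBBBBR]  L=[0,1,2,3,4,5]  R=[6]  — 11/2
G_8 [BBBBBBRB]  L=[0,1,2,3,4,5,11/2]  R=[6]  — 23/4
G_9 [BBBBBBRBR]  L=[0,1,2,3,4,5,11/2]  R=[23/4,6]  — 45/8
G_10 [BBBBBBRBRR]  L=[0,1,2,3,4,5,11/2]  R=[45/8,23/4,6]  — 89/16
G_11 [BBBBBBRBRRB]  L=[0,1,2,3,4,5,11/2,89/16]  R=[45/8,23/4,6]  — 179/32
G_12 [BBBBBBRBRRBR]  L=[0,1,2,3,4,5,11/2,89/16]  R=[179/32,45/8,23/4,6]  — 357/64
G_13 [BBBBBBRBRRBRR]  L=[0,1,2,3,4,5,11/2,89/16]  R=[357/64,179/32,45/8,23/4,6]  — 713/128
G_14 [BBBBBBRBRRBRRB]  L=[0,1,2,3,4,5,11/2,89/16,713/128]  R=[357/64,179/32,45/8,23/4,6]  — 1427/256
G_15 [BBBBBBRBRRBRRBR]  L=[0,1,2,3,4,5,11/2,89/16,713/128]  R=[1427/256,357/64,179/32,45/8,23/4,6]  — 2853/512

2853/512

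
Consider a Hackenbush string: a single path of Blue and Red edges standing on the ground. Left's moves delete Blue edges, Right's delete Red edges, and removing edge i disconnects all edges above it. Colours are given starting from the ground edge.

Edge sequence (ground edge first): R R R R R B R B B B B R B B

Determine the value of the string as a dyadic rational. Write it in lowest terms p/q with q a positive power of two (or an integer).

value_1 [R]  L=[·]  R=[0]  — -1
value_2 [RR]  L=[·]  R=[-1; 0]  — -2
value_3 [RRR]  L=[·]  R=[-2; -1; 0]  — -3
value_4 [RRRR]  L=[·]  R=[-3; -2; -1; 0]  — -4
value_5 [RRRRR]  L=[·]  R=[-4; -3; -2; -1; 0]  — -5
value_6 [RRRRRB]  L=[-5]  R=[-4; -3; -2; -1; 0]  — -9/2
value_7 [RRRRRBR]  L=[-5]  R=[-9/2; -4; -3; -2; -1; 0]  — -19/4
value_8 [RRRRRBRB]  L=[-5; -19/4]  R=[-9/2; -4; -3; -2; -1; 0]  — -37/8
value_9 [RRRRRBRBB]  L=[-5; -19/4; -37/8]  R=[-9/2; -4; -3; -2; -1; 0]  — -73/16
value_10 [RRRRRBRBBB]  L=[-5; -19/4; -37/8; -73/16]  R=[-9/2; -4; -3; -2; -1; 0]  — -145/32
value_11 [RRRRRBRBBBB]  L=[-5; -19/4; -37/8; -73/16; -145/32]  R=[-9/2; -4; -3; -2; -1; 0]  — -289/64
value_12 [RRRRRBRBBBBR]  L=[-5; -19/4; -37/8; -73/16; -145/32]  R=[-289/64; -9/2; -4; -3; -2; -1; 0]  — -579/128
value_13 [RRRRRBRBBBBRB]  L=[-5; -19/4; -37/8; -73/16; -145/32; -579/128]  R=[-289/64; -9/2; -4; -3; -2; -1; 0]  — -1157/256
value_14 [RRRRRBRBBBBRBB]  L=[-5; -19/4; -37/8; -73/16; -145/32; -579/128; -1157/256]  R=[-289/64; -9/2; -4; -3; -2; -1; 0]  — -2313/512

-2313/512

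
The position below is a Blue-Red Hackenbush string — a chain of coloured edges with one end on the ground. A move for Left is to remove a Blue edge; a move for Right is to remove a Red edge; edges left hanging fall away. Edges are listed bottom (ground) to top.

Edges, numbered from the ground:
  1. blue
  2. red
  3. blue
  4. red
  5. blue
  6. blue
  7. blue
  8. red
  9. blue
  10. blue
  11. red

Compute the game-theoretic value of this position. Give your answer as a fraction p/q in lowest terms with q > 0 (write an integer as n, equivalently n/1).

749/1024

edge 1 of 11 (blue): { 0 | (no moves) } -> 1
edge 2 of 11 (red): { 0 | 1 } -> 1/2
edge 3 of 11 (blue): { 0; 1/2 | 1 } -> 3/4
edge 4 of 11 (red): { 0; 1/2 | 3/4; 1 } -> 5/8
edge 5 of 11 (blue): { 0; 1/2; 5/8 | 3/4; 1 } -> 11/16
edge 6 of 11 (blue): { 0; 1/2; 5/8; 11/16 | 3/4; 1 } -> 23/32
edge 7 of 11 (blue): { 0; 1/2; 5/8; 11/16; 23/32 | 3/4; 1 } -> 47/64
edge 8 of 11 (red): { 0; 1/2; 5/8; 11/16; 23/32 | 47/64; 3/4; 1 } -> 93/128
edge 9 of 11 (blue): { 0; 1/2; 5/8; 11/16; 23/32; 93/128 | 47/64; 3/4; 1 } -> 187/256
edge 10 of 11 (blue): { 0; 1/2; 5/8; 11/16; 23/32; 93/128; 187/256 | 47/64; 3/4; 1 } -> 375/512
edge 11 of 11 (red): { 0; 1/2; 5/8; 11/16; 23/32; 93/128; 187/256 | 375/512; 47/64; 3/4; 1 } -> 749/1024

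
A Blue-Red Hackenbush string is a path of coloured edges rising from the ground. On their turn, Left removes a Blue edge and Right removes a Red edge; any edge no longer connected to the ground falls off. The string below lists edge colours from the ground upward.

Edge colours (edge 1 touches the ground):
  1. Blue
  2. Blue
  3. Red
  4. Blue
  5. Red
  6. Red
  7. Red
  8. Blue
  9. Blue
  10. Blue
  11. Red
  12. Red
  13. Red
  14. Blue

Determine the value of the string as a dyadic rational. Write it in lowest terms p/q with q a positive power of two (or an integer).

6371/4096

Recurse on prefixes of the 14-edge string Blue Blue Red Blue Red Red Red Blue Blue Blue Red Red Red Blue:
edge 1 of 14 (Blue): { 0 |  } — 1
edge 2 of 14 (Blue): { 0,1 |  } — 2
edge 3 of 14 (Red): { 0,1 | 2 } — 3/2
edge 4 of 14 (Blue): { 0,1,3/2 | 2 } — 7/4
edge 5 of 14 (Red): { 0,1,3/2 | 7/4,2 } — 13/8
edge 6 of 14 (Red): { 0,1,3/2 | 13/8,7/4,2 } — 25/16
edge 7 of 14 (Red): { 0,1,3/2 | 25/16,13/8,7/4,2 } — 49/32
edge 8 of 14 (Blue): { 0,1,3/2,49/32 | 25/16,13/8,7/4,2 } — 99/64
edge 9 of 14 (Blue): { 0,1,3/2,49/32,99/64 | 25/16,13/8,7/4,2 } — 199/128
edge 10 of 14 (Blue): { 0,1,3/2,49/32,99/64,199/128 | 25/16,13/8,7/4,2 } — 399/256
edge 11 of 14 (Red): { 0,1,3/2,49/32,99/64,199/128 | 399/256,25/16,13/8,7/4,2 } — 797/512
edge 12 of 14 (Red): { 0,1,3/2,49/32,99/64,199/128 | 797/512,399/256,25/16,13/8,7/4,2 } — 1593/1024
edge 13 of 14 (Red): { 0,1,3/2,49/32,99/64,199/128 | 1593/1024,797/512,399/256,25/16,13/8,7/4,2 } — 3185/2048
edge 14 of 14 (Blue): { 0,1,3/2,49/32,99/64,199/128,3185/2048 | 1593/1024,797/512,399/256,25/16,13/8,7/4,2 } — 6371/4096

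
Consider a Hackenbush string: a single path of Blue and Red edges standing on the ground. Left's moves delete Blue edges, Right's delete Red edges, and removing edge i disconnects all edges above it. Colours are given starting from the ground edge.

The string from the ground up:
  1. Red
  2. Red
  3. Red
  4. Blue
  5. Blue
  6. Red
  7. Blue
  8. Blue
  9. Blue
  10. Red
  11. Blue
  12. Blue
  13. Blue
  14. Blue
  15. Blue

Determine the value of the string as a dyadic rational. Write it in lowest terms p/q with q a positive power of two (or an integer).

1 of 15 · R · max L −∞ · min R 0 => -1
2 of 15 · RR · max L −∞ · min R -1 => -2
3 of 15 · RRR · max L −∞ · min R -2 => -3
4 of 15 · RRRB · max L -3 · min R -2 => -5/2
5 of 15 · RRRBB · max L -5/2 · min R -2 => -9/4
6 of 15 · RRRBBR · max L -5/2 · min R -9/4 => -19/8
7 of 15 · RRRBBRB · max L -19/8 · min R -9/4 => -37/16
8 of 15 · RRRBBRBB · max L -37/16 · min R -9/4 => -73/32
9 of 15 · RRRBBRBBB · max L -73/32 · min R -9/4 => -145/64
10 of 15 · RRRBBRBBBR · max L -73/32 · min R -145/64 => -291/128
11 of 15 · RRRBBRBBBRB · max L -291/128 · min R -145/64 => -581/256
12 of 15 · RRRBBRBBBRBB · max L -581/256 · min R -145/64 => -1161/512
13 of 15 · RRRBBRBBBRBBB · max L -1161/512 · min R -145/64 => -2321/1024
14 of 15 · RRRBBRBBBRBBBB · max L -2321/1024 · min R -145/64 => -4641/2048
15 of 15 · RRRBBRBBBRBBBBB · max L -4641/2048 · min R -145/64 => -9281/4096

-9281/4096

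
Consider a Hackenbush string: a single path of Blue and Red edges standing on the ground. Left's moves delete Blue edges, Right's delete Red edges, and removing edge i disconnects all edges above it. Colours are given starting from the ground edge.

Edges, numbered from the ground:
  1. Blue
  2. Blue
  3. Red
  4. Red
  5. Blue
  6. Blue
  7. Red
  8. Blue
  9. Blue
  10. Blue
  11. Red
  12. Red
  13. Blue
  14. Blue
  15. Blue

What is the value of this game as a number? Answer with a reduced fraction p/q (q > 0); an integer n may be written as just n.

Prefix values for Blue Blue Red Red Blue Blue Red Blue Blue Blue Red Red Blue Blue Blue via {L|R} + simplicity:
1 of 15 · B · max L 0 · min R +∞ = 1
2 of 15 · BB · max L 1 · min R +∞ = 2
3 of 15 · BBR · max L 1 · min R 2 = 3/2
4 of 15 · BBRR · max L 1 · min R 3/2 = 5/4
5 of 15 · BBRRB · max L 5/4 · min R 3/2 = 11/8
6 of 15 · BBRRBB · max L 11/8 · min R 3/2 = 23/16
7 of 15 · BBRRBBR · max L 11/8 · min R 23/16 = 45/32
8 of 15 · BBRRBBRB · max L 45/32 · min R 23/16 = 91/64
9 of 15 · BBRRBBRBB · max L 91/64 · min R 23/16 = 183/128
10 of 15 · BBRRBBRBBB · max L 183/128 · min R 23/16 = 367/256
11 of 15 · BBRRBBRBBBR · max L 183/128 · min R 367/256 = 733/512
12 of 15 · BBRRBBRBBBRR · max L 183/128 · min R 733/512 = 1465/1024
13 of 15 · BBRRBBRBBBRRB · max L 1465/1024 · min R 733/512 = 2931/2048
14 of 15 · BBRRBBRBBBRRBB · max L 2931/2048 · min R 733/512 = 5863/4096
15 of 15 · BBRRBBRBBBRRBBB · max L 5863/4096 · min R 733/512 = 11727/8192

11727/8192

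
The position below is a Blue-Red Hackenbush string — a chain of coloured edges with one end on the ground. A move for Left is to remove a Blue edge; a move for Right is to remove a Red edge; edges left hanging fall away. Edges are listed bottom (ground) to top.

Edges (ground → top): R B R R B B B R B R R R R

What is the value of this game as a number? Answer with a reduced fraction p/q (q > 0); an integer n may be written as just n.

-3167/4096

Prefix values for R B R R B B B R B R R R R via {L|R} + simplicity:
1 of 13 · R · max L −∞ · min R 0 => -1
2 of 13 · RB · max L -1 · min R 0 => -1/2
3 of 13 · RBR · max L -1 · min R -1/2 => -3/4
4 of 13 · RBRR · max L -1 · min R -3/4 => -7/8
5 of 13 · RBRRB · max L -7/8 · min R -3/4 => -13/16
6 of 13 · RBRRBB · max L -13/16 · min R -3/4 => -25/32
7 of 13 · RBRRBBB · max L -25/32 · min R -3/4 => -49/64
8 of 13 · RBRRBBBR · max L -25/32 · min R -49/64 => -99/128
9 of 13 · RBRRBBBRB · max L -99/128 · min R -49/64 => -197/256
10 of 13 · RBRRBBBRBR · max L -99/128 · min R -197/256 => -395/512
11 of 13 · RBRRBBBRBRR · max L -99/128 · min R -395/512 => -791/1024
12 of 13 · RBRRBBBRBRRR · max L -99/128 · min R -791/1024 => -1583/2048
13 of 13 · RBRRBBBRBRRRR · max L -99/128 · min R -1583/2048 => -3167/4096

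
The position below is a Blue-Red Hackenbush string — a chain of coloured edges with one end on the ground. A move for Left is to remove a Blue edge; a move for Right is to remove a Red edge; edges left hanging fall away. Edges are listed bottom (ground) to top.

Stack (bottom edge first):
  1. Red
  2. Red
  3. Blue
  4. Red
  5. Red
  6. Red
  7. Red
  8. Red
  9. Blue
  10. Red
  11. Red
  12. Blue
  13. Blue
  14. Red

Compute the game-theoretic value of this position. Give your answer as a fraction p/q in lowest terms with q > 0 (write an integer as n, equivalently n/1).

-8115/4096

step 1: add Red to get R; options L={ (no moves) } R={ 0 } so -1
step 2: add Red to get RR; options L={ (no moves) } R={ -1, 0 } so -2
step 3: add Blue to get RRB; options L={ -2 } R={ -1, 0 } so -3/2
step 4: add Red to get RRBR; options L={ -2 } R={ -3/2, -1, 0 } so -7/4
step 5: add Red to get RRBRR; options L={ -2 } R={ -7/4, -3/2, -1, 0 } so -15/8
step 6: add Red to get RRBRRR; options L={ -2 } R={ -15/8, -7/4, -3/2, -1, 0 } so -31/16
step 7: add Red to get RRBRRRR; options L={ -2 } R={ -31/16, -15/8, -7/4, -3/2, -1, 0 } so -63/32
step 8: add Red to get RRBRRRRR; options L={ -2 } R={ -63/32, -31/16, -15/8, -7/4, -3/2, -1, 0 } so -127/64
step 9: add Blue to get RRBRRRRRB; options L={ -2, -127/64 } R={ -63/32, -31/16, -15/8, -7/4, -3/2, -1, 0 } so -253/128
step 10: add Red to get RRBRRRRRBR; options L={ -2, -127/64 } R={ -253/128, -63/32, -31/16, -15/8, -7/4, -3/2, -1, 0 } so -507/256
step 11: add Red to get RRBRRRRRBRR; options L={ -2, -127/64 } R={ -507/256, -253/128, -63/32, -31/16, -15/8, -7/4, -3/2, -1, 0 } so -1015/512
step 12: add Blue to get RRBRRRRRBRRB; options L={ -2, -127/64, -1015/512 } R={ -507/256, -253/128, -63/32, -31/16, -15/8, -7/4, -3/2, -1, 0 } so -2029/1024
step 13: add Blue to get RRBRRRRRBRRBB; options L={ -2, -127/64, -1015/512, -2029/1024 } R={ -507/256, -253/128, -63/32, -31/16, -15/8, -7/4, -3/2, -1, 0 } so -4057/2048
step 14: add Red to get RRBRRRRRBRRBBR; options L={ -2, -127/64, -1015/512, -2029/1024 } R={ -4057/2048, -507/256, -253/128, -63/32, -31/16, -15/8, -7/4, -3/2, -1, 0 } so -8115/4096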